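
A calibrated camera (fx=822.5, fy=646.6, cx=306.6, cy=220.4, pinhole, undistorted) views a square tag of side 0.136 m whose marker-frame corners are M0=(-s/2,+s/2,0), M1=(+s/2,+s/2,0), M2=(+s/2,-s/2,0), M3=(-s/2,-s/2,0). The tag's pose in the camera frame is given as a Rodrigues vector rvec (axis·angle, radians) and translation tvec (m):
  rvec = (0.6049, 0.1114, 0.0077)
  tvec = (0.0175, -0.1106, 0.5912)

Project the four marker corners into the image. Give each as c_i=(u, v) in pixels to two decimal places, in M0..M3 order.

Intrinsics K: fx=822.5, fy=646.6, cx=306.6, cy=220.4
Marker side s = 0.136 m; corners in marker frame (Z=0):
  M0 = (-0.0680, +0.0680, 0)
  M1 = (+0.0680, +0.0680, 0)
  M2 = (+0.0680, -0.0680, 0)
  M3 = (-0.0680, -0.0680, 0)
rvec = (0.6049, 0.1114, 0.0077), |rvec| = θ = 0.61512 rad = 35.244°
Rodrigues: sinθ=0.57706, 1−cosθ=0.18330; R = I + sinθ·[k]× + (1−cosθ)·[k]×²:
    [+0.99396 +0.02542 +0.10676]
    [+0.03987 +0.82272 -0.56705]
    [-0.10225 +0.56788 +0.81673]
t = (0.0175, -0.1106, 0.5912) m
M0: Pc = R·M0+t = (-0.04836, -0.05737, +0.63677); u = 822.5·(-0.04836)/0.63677 + 306.6 = 244.1336, v = 646.6·(-0.05737)/0.63677 + 220.4 = 162.1480
M1: Pc = R·M1+t = (+0.08682, -0.05194, +0.62286); u = 822.5·(+0.08682)/0.62286 + 306.6 = 421.2442, v = 646.6·(-0.05194)/0.62286 + 220.4 = 166.4761
M2: Pc = R·M2+t = (+0.08336, -0.16383, +0.54563); u = 822.5·(+0.08336)/0.54563 + 306.6 = 432.2603, v = 646.6·(-0.16383)/0.54563 + 220.4 = 26.2488
M3: Pc = R·M3+t = (-0.05182, -0.16926, +0.55954); u = 822.5·(-0.05182)/0.55954 + 306.6 = 230.4296, v = 646.6·(-0.16926)/0.55954 + 220.4 = 24.8084

c0=(244.13, 162.15) c1=(421.24, 166.48) c2=(432.26, 26.25) c3=(230.43, 24.81)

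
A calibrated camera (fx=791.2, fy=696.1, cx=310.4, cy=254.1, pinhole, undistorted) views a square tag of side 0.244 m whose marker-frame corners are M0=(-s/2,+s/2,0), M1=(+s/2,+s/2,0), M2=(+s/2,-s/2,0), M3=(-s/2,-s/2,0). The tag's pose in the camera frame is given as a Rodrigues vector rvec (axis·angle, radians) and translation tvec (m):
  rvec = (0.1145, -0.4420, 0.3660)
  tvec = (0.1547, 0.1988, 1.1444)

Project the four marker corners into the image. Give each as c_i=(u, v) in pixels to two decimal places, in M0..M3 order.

Intrinsics K: fx=791.2, fy=696.1, cx=310.4, cy=254.1
Marker side s = 0.244 m; corners in marker frame (Z=0):
  M0 = (-0.1220, +0.1220, 0)
  M1 = (+0.1220, +0.1220, 0)
  M2 = (+0.1220, -0.1220, 0)
  M3 = (-0.1220, -0.1220, 0)
rvec = (0.1145, -0.4420, 0.3660), |rvec| = θ = 0.58518 rad = 33.528°
Rodrigues: sinθ=0.55235, 1−cosθ=0.16638; R = I + sinθ·[k]× + (1−cosθ)·[k]×²:
    [+0.83999 -0.37006 -0.39684]
    [+0.32088 +0.92854 -0.18668]
    [+0.43757 +0.02947 +0.89870]
t = (0.1547, 0.1988, 1.1444) m
M0: Pc = R·M0+t = (+0.00707, +0.27294, +1.09461); u = 791.2·(+0.00707)/1.09461 + 310.4 = 315.5138, v = 696.1·(+0.27294)/1.09461 + 254.1 = 427.6684
M1: Pc = R·M1+t = (+0.21203, +0.35123, +1.20138); u = 791.2·(+0.21203)/1.20138 + 310.4 = 450.0389, v = 696.1·(+0.35123)/1.20138 + 254.1 = 457.6082
M2: Pc = R·M2+t = (+0.30233, +0.12466, +1.19419); u = 791.2·(+0.30233)/1.19419 + 310.4 = 510.7033, v = 696.1·(+0.12466)/1.19419 + 254.1 = 326.7680
M3: Pc = R·M3+t = (+0.09737, +0.04637, +1.08742); u = 791.2·(+0.09737)/1.08742 + 310.4 = 381.2448, v = 696.1·(+0.04637)/1.08742 + 254.1 = 283.7839

c0=(315.51, 427.67) c1=(450.04, 457.61) c2=(510.70, 326.77) c3=(381.24, 283.78)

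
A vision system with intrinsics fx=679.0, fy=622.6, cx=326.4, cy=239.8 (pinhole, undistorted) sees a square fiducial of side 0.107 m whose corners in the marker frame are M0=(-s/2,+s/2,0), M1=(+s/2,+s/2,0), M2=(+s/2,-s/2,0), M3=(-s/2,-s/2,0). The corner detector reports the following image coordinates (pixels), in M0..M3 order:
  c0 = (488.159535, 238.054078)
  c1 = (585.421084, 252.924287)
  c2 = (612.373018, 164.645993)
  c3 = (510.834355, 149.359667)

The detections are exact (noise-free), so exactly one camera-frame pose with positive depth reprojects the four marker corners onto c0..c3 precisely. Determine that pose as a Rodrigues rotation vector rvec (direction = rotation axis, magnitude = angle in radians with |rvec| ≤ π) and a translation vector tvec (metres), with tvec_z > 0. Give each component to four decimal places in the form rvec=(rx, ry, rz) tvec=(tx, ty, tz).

rvec=(0.2894, 0.0411, 0.1623) tvec=(0.2376, -0.0438, 0.7252)

Intrinsics K: fx=679.0, fy=622.6, cx=326.4, cy=239.8
Marker side s = 0.107 m; corners in marker frame (Z=0):
  M0 = (-0.0535, +0.0535, 0)
  M1 = (+0.0535, +0.0535, 0)
  M2 = (+0.0535, -0.0535, 0)
  M3 = (-0.0535, -0.0535, 0)
Detected image corners:
  c0 = (488.159535, 238.054078) px
  c1 = (585.421084, 252.924287) px
  c2 = (612.373018, 164.645993) px
  c3 = (510.834355, 149.359667) px
Planar DLT: solve 8×8 A·h = b for H (H[2,2]=1):
  H  [+915.60270 -14.25181 +548.87130]
  H  [+136.13308 +906.72305 +202.17444]
  H  [-0.02357 +0.39626 +1.00000]
B = K⁻¹H; ‖b₁‖=1.378929, ‖b₂‖=1.378929; λ = 2/(‖b₁‖+‖b₂‖) = 0.725200, sign → tz>0 ⇒ λ=+0.725200
r₁ = λ·B[:,0] = (+0.98612,+0.16515,-0.01710); r₂ = λ·B[:,1] = (-0.15336,+0.94546,+0.28737)
r₃ = r₁×r₂ = (+0.06362,-0.28076,+0.95767); SVD([r₁ r₂ r₃]) → R = UVᵀ:
  R  [+0.98612 -0.15336 +0.06362]
  R  [+0.16515 +0.94546 -0.28076]
  R  [-0.01710 +0.28737 +0.95767]
t = (+0.23761, -0.04383, +0.72520) m
tr R = 2.889252; θ = arccos((tr R − 1)/2) = 0.334344 rad = 19.156°
axis k = ((R−Rᵀ)₃₂, (R−Rᵀ)₁₃, (R−Rᵀ)₂₁) / (2 sinθ) = (+0.865646, +0.122989, +0.485315)
rvec = θ·k = (+0.289423, +0.041121, +0.162262)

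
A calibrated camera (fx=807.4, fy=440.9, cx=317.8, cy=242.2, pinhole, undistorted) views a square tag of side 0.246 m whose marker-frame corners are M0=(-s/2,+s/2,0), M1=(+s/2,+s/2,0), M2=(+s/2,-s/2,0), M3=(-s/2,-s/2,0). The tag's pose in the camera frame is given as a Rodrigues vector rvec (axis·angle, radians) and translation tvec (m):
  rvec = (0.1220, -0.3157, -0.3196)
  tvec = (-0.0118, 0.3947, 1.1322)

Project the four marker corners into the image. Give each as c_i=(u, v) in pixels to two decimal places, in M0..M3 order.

Intrinsics K: fx=807.4, fy=440.9, cx=317.8, cy=242.2
Marker side s = 0.246 m; corners in marker frame (Z=0):
  M0 = (-0.1230, +0.1230, 0)
  M1 = (+0.1230, +0.1230, 0)
  M2 = (+0.1230, -0.1230, 0)
  M3 = (-0.1230, -0.1230, 0)
rvec = (0.1220, -0.3157, -0.3196), |rvec| = θ = 0.46550 rad = 26.671°
Rodrigues: sinθ=0.44887, 1−cosθ=0.10640; R = I + sinθ·[k]× + (1−cosθ)·[k]×²:
    [+0.90090 +0.28927 -0.32357]
    [-0.32709 +0.94253 -0.06810]
    [+0.28528 +0.16719 +0.94375]
t = (-0.0118, 0.3947, 1.1322) m
M0: Pc = R·M0+t = (-0.08703, +0.55086, +1.11768); u = 807.4·(-0.08703)/1.11768 + 317.8 = 254.9294, v = 440.9·(+0.55086)/1.11768 + 242.2 = 459.5048
M1: Pc = R·M1+t = (+0.13459, +0.47040, +1.18785); u = 807.4·(+0.13459)/1.18785 + 317.8 = 409.2836, v = 440.9·(+0.47040)/1.18785 + 242.2 = 416.7999
M2: Pc = R·M2+t = (+0.06343, +0.23854, +1.14672); u = 807.4·(+0.06343)/1.14672 + 317.8 = 362.4613, v = 440.9·(+0.23854)/1.14672 + 242.2 = 333.9137
M3: Pc = R·M3+t = (-0.15819, +0.31900, +1.07655); u = 807.4·(-0.15819)/1.07655 + 317.8 = 199.1581, v = 440.9·(+0.31900)/1.07655 + 242.2 = 372.8468

c0=(254.93, 459.50) c1=(409.28, 416.80) c2=(362.46, 333.91) c3=(199.16, 372.85)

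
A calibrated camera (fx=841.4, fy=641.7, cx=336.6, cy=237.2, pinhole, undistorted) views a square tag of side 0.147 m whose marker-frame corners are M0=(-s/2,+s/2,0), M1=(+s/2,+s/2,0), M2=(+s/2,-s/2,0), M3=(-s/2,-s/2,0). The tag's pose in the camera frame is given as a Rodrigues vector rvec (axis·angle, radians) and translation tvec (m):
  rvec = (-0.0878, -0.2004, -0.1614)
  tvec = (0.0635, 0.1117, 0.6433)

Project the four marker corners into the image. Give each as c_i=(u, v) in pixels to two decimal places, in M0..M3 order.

Intrinsics K: fx=841.4, fy=641.7, cx=336.6, cy=237.2
Marker side s = 0.147 m; corners in marker frame (Z=0):
  M0 = (-0.0735, +0.0735, 0)
  M1 = (+0.0735, +0.0735, 0)
  M2 = (+0.0735, -0.0735, 0)
  M3 = (-0.0735, -0.0735, 0)
rvec = (-0.0878, -0.2004, -0.1614), |rvec| = θ = 0.27188 rad = 15.578°
Rodrigues: sinθ=0.26854, 1−cosθ=0.03673; R = I + sinθ·[k]× + (1−cosθ)·[k]×²:
    [+0.96710 +0.16816 -0.19090]
    [-0.15068 +0.98322 +0.10280]
    [+0.20498 -0.07065 +0.97621]
t = (0.0635, 0.1117, 0.6433) m
M0: Pc = R·M0+t = (+0.00478, +0.19504, +0.62304); u = 841.4·(+0.00478)/0.62304 + 336.6 = 343.0528, v = 641.7·(+0.19504)/0.62304 + 237.2 = 438.0828
M1: Pc = R·M1+t = (+0.14694, +0.17289, +0.65317); u = 841.4·(+0.14694)/0.65317 + 336.6 = 525.8862, v = 641.7·(+0.17289)/0.65317 + 237.2 = 407.0554
M2: Pc = R·M2+t = (+0.12222, +0.02836, +0.66356); u = 841.4·(+0.12222)/0.66356 + 336.6 = 491.5786, v = 641.7·(+0.02836)/0.66356 + 237.2 = 264.6242
M3: Pc = R·M3+t = (-0.01994, +0.05051, +0.63343); u = 841.4·(-0.01994)/0.63343 + 336.6 = 310.1109, v = 641.7·(+0.05051)/0.63343 + 237.2 = 288.3674

c0=(343.05, 438.08) c1=(525.89, 407.06) c2=(491.58, 264.62) c3=(310.11, 288.37)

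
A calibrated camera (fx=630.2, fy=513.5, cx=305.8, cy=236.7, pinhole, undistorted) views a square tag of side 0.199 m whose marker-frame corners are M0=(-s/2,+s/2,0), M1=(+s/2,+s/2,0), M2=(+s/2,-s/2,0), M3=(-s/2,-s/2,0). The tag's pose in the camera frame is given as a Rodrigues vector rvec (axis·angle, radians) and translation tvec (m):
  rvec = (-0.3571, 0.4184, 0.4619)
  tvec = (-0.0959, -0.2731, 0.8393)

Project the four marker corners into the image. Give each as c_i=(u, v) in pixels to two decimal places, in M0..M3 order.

c0=(140.48, 102.76) c1=(253.31, 133.42) c2=(332.28, 34.63) c3=(217.26, 15.54)

Intrinsics K: fx=630.2, fy=513.5, cx=305.8, cy=236.7
Marker side s = 0.199 m; corners in marker frame (Z=0):
  M0 = (-0.0995, +0.0995, 0)
  M1 = (+0.0995, +0.0995, 0)
  M2 = (+0.0995, -0.0995, 0)
  M3 = (-0.0995, -0.0995, 0)
rvec = (-0.3571, 0.4184, 0.4619), |rvec| = θ = 0.71828 rad = 41.155°
Rodrigues: sinθ=0.65809, 1−cosθ=0.24706; R = I + sinθ·[k]× + (1−cosθ)·[k]×²:
    [+0.81400 -0.49474 +0.30435]
    [+0.35165 +0.83677 +0.41972]
    [-0.46233 -0.23463 +0.85510]
t = (-0.0959, -0.2731, 0.8393) m
M0: Pc = R·M0+t = (-0.22612, -0.22483, +0.86196); u = 630.2·(-0.22612)/0.86196 + 305.8 = 140.4773, v = 513.5·(-0.22483)/0.86196 + 236.7 = 102.7599
M1: Pc = R·M1+t = (-0.06413, -0.15485, +0.76995); u = 630.2·(-0.06413)/0.76995 + 305.8 = 253.3072, v = 513.5·(-0.15485)/0.76995 + 236.7 = 133.4249
M2: Pc = R·M2+t = (+0.03432, -0.32137, +0.81664); u = 630.2·(+0.03432)/0.81664 + 305.8 = 332.2846, v = 513.5·(-0.32137)/0.81664 + 236.7 = 34.6252
M3: Pc = R·M3+t = (-0.12767, -0.39135, +0.90865); u = 630.2·(-0.12767)/0.90865 + 305.8 = 217.2559, v = 513.5·(-0.39135)/0.90865 + 236.7 = 15.5397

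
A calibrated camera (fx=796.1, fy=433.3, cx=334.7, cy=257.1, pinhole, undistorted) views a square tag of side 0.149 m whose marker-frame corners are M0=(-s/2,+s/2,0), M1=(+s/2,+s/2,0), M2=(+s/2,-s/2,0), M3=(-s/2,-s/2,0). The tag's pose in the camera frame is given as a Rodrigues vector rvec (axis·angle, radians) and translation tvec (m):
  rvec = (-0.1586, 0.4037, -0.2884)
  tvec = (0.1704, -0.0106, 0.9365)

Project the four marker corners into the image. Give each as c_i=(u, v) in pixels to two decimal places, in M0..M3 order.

Intrinsics K: fx=796.1, fy=433.3, cx=334.7, cy=257.1
Marker side s = 0.149 m; corners in marker frame (Z=0):
  M0 = (-0.0745, +0.0745, 0)
  M1 = (+0.0745, +0.0745, 0)
  M2 = (+0.0745, -0.0745, 0)
  M3 = (-0.0745, -0.0745, 0)
rvec = (-0.1586, 0.4037, -0.2884), |rvec| = θ = 0.52087 rad = 29.843°
Rodrigues: sinθ=0.49763, 1−cosθ=0.13261; R = I + sinθ·[k]× + (1−cosθ)·[k]×²:
    [+0.87968 +0.24424 +0.40805]
    [-0.30683 +0.94705 +0.09462]
    [-0.36333 -0.20843 +0.90804]
t = (0.1704, -0.0106, 0.9365) m
M0: Pc = R·M0+t = (+0.12306, +0.08281, +0.94804); u = 796.1·(+0.12306)/0.94804 + 334.7 = 438.0370, v = 433.3·(+0.08281)/0.94804 + 257.1 = 294.9500
M1: Pc = R·M1+t = (+0.25413, +0.03710, +0.89390); u = 796.1·(+0.25413)/0.89390 + 334.7 = 561.0272, v = 433.3·(+0.03710)/0.89390 + 257.1 = 275.0816
M2: Pc = R·M2+t = (+0.21774, -0.10401, +0.92496); u = 796.1·(+0.21774)/0.92496 + 334.7 = 522.1063, v = 433.3·(-0.10401)/0.92496 + 257.1 = 208.3743
M3: Pc = R·M3+t = (+0.08667, -0.05830, +0.97910); u = 796.1·(+0.08667)/0.97910 + 334.7 = 405.1693, v = 433.3·(-0.05830)/0.97910 + 257.1 = 231.3010

c0=(438.04, 294.95) c1=(561.03, 275.08) c2=(522.11, 208.37) c3=(405.17, 231.30)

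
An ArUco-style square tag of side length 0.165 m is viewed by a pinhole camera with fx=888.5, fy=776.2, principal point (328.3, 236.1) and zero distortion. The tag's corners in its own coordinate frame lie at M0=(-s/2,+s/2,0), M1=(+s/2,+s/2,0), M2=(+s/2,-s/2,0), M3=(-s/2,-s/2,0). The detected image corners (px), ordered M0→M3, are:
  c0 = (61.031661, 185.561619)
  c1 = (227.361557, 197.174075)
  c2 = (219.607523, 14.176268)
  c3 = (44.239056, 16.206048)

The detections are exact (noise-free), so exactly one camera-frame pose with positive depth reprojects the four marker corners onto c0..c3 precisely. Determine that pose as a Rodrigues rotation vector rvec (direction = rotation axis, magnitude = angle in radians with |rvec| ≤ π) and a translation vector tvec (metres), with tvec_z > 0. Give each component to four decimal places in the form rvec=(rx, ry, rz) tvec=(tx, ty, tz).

rvec=(0.2623, 0.3704, 0.0426) tvec=(-0.1601, -0.1235, 0.7353)

Intrinsics K: fx=888.5, fy=776.2, cx=328.3, cy=236.1
Marker side s = 0.165 m; corners in marker frame (Z=0):
  M0 = (-0.0825, +0.0825, 0)
  M1 = (+0.0825, +0.0825, 0)
  M2 = (+0.0825, -0.0825, 0)
  M3 = (-0.0825, -0.0825, 0)
Detected image corners:
  c0 = (61.031661, 185.561619) px
  c1 = (227.361557, 197.174075) px
  c2 = (219.607523, 14.176268) px
  c3 = (44.239056, 16.206048) px
Planar DLT: solve 8×8 A·h = b for H (H[2,2]=1):
  H  [+968.52235 +124.48230 +134.86422]
  H  [-19.21731 +1102.77195 +105.76499]
  H  [-0.47896 +0.35504 +1.00000]
B = K⁻¹H; ‖b₁‖=1.359931, ‖b₂‖=1.359931; λ = 2/(‖b₁‖+‖b₂‖) = 0.735331, sign → tz>0 ⇒ λ=+0.735331
r₁ = λ·B[:,0] = (+0.93169,+0.08892,-0.35219); r₂ = λ·B[:,1] = (+0.00656,+0.96530,+0.26107)
r₃ = r₁×r₂ = (+0.36319,-0.24555,+0.89878); SVD([r₁ r₂ r₃]) → R = UVᵀ:
  R  [+0.93169 +0.00656 +0.36319]
  R  [+0.08892 +0.96530 -0.24555]
  R  [-0.35219 +0.26107 +0.89878]
t = (-0.16009, -0.12347, +0.73533) m
tr R = 2.795770; θ = arccos((tr R − 1)/2) = 0.455855 rad = 26.119°
axis k = ((R−Rᵀ)₃₂, (R−Rᵀ)₁₃, (R−Rᵀ)₂₁) / (2 sinθ) = (+0.575398, +0.812506, +0.093547)
rvec = θ·k = (+0.262298, +0.370385, +0.042644)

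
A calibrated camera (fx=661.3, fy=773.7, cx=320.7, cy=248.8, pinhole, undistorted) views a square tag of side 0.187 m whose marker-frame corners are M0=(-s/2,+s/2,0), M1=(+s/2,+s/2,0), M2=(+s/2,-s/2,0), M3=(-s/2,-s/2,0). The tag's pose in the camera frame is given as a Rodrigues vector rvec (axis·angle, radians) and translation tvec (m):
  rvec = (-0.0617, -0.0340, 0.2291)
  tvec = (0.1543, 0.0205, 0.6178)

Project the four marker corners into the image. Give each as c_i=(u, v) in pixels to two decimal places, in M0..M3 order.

c0=(366.48, 363.18) c1=(562.07, 415.95) c2=(601.98, 188.19) c3=(410.54, 134.63)

Intrinsics K: fx=661.3, fy=773.7, cx=320.7, cy=248.8
Marker side s = 0.187 m; corners in marker frame (Z=0):
  M0 = (-0.0935, +0.0935, 0)
  M1 = (+0.0935, +0.0935, 0)
  M2 = (+0.0935, -0.0935, 0)
  M3 = (-0.0935, -0.0935, 0)
rvec = (-0.0617, -0.0340, 0.2291), |rvec| = θ = 0.23969 rad = 13.733°
Rodrigues: sinθ=0.23740, 1−cosθ=0.02859; R = I + sinθ·[k]× + (1−cosθ)·[k]×²:
    [+0.97331 -0.22587 -0.04071]
    [+0.22796 +0.97199 +0.05723]
    [+0.02664 -0.06499 +0.99753]
t = (0.1543, 0.0205, 0.6178) m
M0: Pc = R·M0+t = (+0.04218, +0.09007, +0.60923); u = 661.3·(+0.04218)/0.60923 + 320.7 = 366.4817, v = 773.7·(+0.09007)/0.60923 + 248.8 = 363.1812
M1: Pc = R·M1+t = (+0.22419, +0.13269, +0.61421); u = 661.3·(+0.22419)/0.61421 + 320.7 = 562.0714, v = 773.7·(+0.13269)/0.61421 + 248.8 = 415.9499
M2: Pc = R·M2+t = (+0.26642, -0.04907, +0.62637); u = 661.3·(+0.26642)/0.62637 + 320.7 = 601.9814, v = 773.7·(-0.04907)/0.62637 + 248.8 = 188.1917
M3: Pc = R·M3+t = (+0.08441, -0.09169, +0.62139); u = 661.3·(+0.08441)/0.62139 + 320.7 = 410.5369, v = 773.7·(-0.09169)/0.62139 + 248.8 = 134.6289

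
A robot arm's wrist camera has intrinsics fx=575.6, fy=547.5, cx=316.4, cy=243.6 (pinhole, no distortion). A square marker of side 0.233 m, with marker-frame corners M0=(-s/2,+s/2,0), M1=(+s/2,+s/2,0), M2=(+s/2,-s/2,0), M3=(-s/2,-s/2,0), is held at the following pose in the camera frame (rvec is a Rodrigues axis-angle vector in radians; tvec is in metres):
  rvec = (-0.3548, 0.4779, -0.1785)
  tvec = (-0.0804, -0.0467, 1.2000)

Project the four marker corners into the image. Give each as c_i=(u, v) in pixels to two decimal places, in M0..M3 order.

c0=(234.10, 284.47) c1=(332.68, 259.34) c2=(321.94, 159.59) c3=(230.81, 190.53)

Intrinsics K: fx=575.6, fy=547.5, cx=316.4, cy=243.6
Marker side s = 0.233 m; corners in marker frame (Z=0):
  M0 = (-0.1165, +0.1165, 0)
  M1 = (+0.1165, +0.1165, 0)
  M2 = (+0.1165, -0.1165, 0)
  M3 = (-0.1165, -0.1165, 0)
rvec = (-0.3548, 0.4779, -0.1785), |rvec| = θ = 0.62140 rad = 35.603°
Rodrigues: sinθ=0.58217, 1−cosθ=0.18693; R = I + sinθ·[k]× + (1−cosθ)·[k]×²:
    [+0.87401 +0.08515 +0.47839]
    [-0.24932 +0.92363 +0.29111]
    [-0.41707 -0.37370 +0.82849]
t = (-0.0804, -0.0467, 1.2000) m
M0: Pc = R·M0+t = (-0.17230, +0.08995, +1.20505); u = 575.6·(-0.17230)/1.20505 + 316.4 = 234.0988, v = 547.5·(+0.08995)/1.20505 + 243.6 = 284.4671
M1: Pc = R·M1+t = (+0.03134, +0.03186, +1.10787); u = 575.6·(+0.03134)/1.10787 + 316.4 = 332.6836, v = 547.5·(+0.03186)/1.10787 + 243.6 = 259.3437
M2: Pc = R·M2+t = (+0.01150, -0.18335, +1.19495); u = 575.6·(+0.01150)/1.19495 + 316.4 = 321.9407, v = 547.5·(-0.18335)/1.19495 + 243.6 = 159.5934
M3: Pc = R·M3+t = (-0.19214, -0.12526, +1.29213); u = 575.6·(-0.19214)/1.29213 + 316.4 = 230.8072, v = 547.5·(-0.12526)/1.29213 + 243.6 = 190.5258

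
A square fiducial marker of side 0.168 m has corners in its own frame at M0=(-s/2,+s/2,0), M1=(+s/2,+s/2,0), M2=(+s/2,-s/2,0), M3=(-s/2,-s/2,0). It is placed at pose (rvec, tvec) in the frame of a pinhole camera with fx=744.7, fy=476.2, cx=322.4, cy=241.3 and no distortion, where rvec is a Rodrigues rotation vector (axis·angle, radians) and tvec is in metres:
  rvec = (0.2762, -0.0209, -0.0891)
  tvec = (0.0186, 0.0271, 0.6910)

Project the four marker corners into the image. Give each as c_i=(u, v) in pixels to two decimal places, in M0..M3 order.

Intrinsics K: fx=744.7, fy=476.2, cx=322.4, cy=241.3
Marker side s = 0.168 m; corners in marker frame (Z=0):
  M0 = (-0.0840, +0.0840, 0)
  M1 = (+0.0840, +0.0840, 0)
  M2 = (+0.0840, -0.0840, 0)
  M3 = (-0.0840, -0.0840, 0)
rvec = (0.2762, -0.0209, -0.0891), |rvec| = θ = 0.29097 rad = 16.671°
Rodrigues: sinθ=0.28688, 1−cosθ=0.04203; R = I + sinθ·[k]× + (1−cosθ)·[k]×²:
    [+0.99584 +0.08498 -0.03282]
    [-0.09071 +0.95818 -0.27139]
    [+0.00839 +0.27324 +0.96191]
t = (0.0186, 0.0271, 0.6910) m
M0: Pc = R·M0+t = (-0.05791, +0.11521, +0.71325); u = 744.7·(-0.05791)/0.71325 + 322.4 = 261.9340, v = 476.2·(+0.11521)/0.71325 + 241.3 = 318.2182
M1: Pc = R·M1+t = (+0.10939, +0.09997, +0.71466); u = 744.7·(+0.10939)/0.71466 + 322.4 = 436.3877, v = 476.2·(+0.09997)/0.71466 + 241.3 = 307.9117
M2: Pc = R·M2+t = (+0.09511, -0.06101, +0.66875); u = 744.7·(+0.09511)/0.66875 + 322.4 = 428.3138, v = 476.2·(-0.06101)/0.66875 + 241.3 = 197.8583
M3: Pc = R·M3+t = (-0.07219, -0.04577, +0.66734); u = 744.7·(-0.07219)/0.66734 + 322.4 = 241.8428, v = 476.2·(-0.04577)/0.66734 + 241.3 = 208.6414

c0=(261.93, 318.22) c1=(436.39, 307.91) c2=(428.31, 197.86) c3=(241.84, 208.64)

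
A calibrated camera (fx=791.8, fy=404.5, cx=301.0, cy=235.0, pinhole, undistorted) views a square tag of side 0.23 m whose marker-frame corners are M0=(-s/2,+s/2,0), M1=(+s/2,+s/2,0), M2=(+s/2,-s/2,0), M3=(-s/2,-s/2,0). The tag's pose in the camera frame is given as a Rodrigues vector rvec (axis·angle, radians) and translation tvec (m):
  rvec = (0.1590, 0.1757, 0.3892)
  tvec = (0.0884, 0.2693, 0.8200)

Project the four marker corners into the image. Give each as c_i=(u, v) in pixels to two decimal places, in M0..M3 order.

c0=(247.50, 390.43) c1=(446.26, 440.37) c2=(538.54, 343.09) c3=(325.64, 294.34)

Intrinsics K: fx=791.8, fy=404.5, cx=301.0, cy=235.0
Marker side s = 0.23 m; corners in marker frame (Z=0):
  M0 = (-0.1150, +0.1150, 0)
  M1 = (+0.1150, +0.1150, 0)
  M2 = (+0.1150, -0.1150, 0)
  M3 = (-0.1150, -0.1150, 0)
rvec = (0.1590, 0.1757, 0.3892), |rvec| = θ = 0.45566 rad = 26.108°
Rodrigues: sinθ=0.44006, 1−cosθ=0.10203; R = I + sinθ·[k]× + (1−cosθ)·[k]×²:
    [+0.91039 -0.36214 +0.20009]
    [+0.38960 +0.91314 -0.11995]
    [-0.13927 +0.18716 +0.97241]
t = (0.0884, 0.2693, 0.8200) m
M0: Pc = R·M0+t = (-0.05794, +0.32951, +0.85754); u = 791.8·(-0.05794)/0.85754 + 301.0 = 247.5002, v = 404.5·(+0.32951)/0.85754 + 235.0 = 390.4280
M1: Pc = R·M1+t = (+0.15145, +0.41911, +0.82551); u = 791.8·(+0.15145)/0.82551 + 301.0 = 446.2649, v = 404.5·(+0.41911)/0.82551 + 235.0 = 440.3672
M2: Pc = R·M2+t = (+0.23474, +0.20909, +0.78246); u = 791.8·(+0.23474)/0.78246 + 301.0 = 538.5436, v = 404.5·(+0.20909)/0.78246 + 235.0 = 343.0924
M3: Pc = R·M3+t = (+0.02535, +0.11949, +0.81449); u = 791.8·(+0.02535)/0.81449 + 301.0 = 325.6449, v = 404.5·(+0.11949)/0.81449 + 235.0 = 294.3396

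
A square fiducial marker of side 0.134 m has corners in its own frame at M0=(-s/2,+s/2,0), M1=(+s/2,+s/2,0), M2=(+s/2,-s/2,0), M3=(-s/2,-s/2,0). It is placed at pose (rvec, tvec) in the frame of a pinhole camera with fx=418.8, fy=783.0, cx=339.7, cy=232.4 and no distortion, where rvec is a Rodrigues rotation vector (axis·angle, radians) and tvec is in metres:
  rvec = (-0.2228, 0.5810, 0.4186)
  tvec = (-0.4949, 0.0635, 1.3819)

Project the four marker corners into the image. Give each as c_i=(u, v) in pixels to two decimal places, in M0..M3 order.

Intrinsics K: fx=418.8, fy=783.0, cx=339.7, cy=232.4
Marker side s = 0.134 m; corners in marker frame (Z=0):
  M0 = (-0.0670, +0.0670, 0)
  M1 = (+0.0670, +0.0670, 0)
  M2 = (+0.0670, -0.0670, 0)
  M3 = (-0.0670, -0.0670, 0)
rvec = (-0.2228, 0.5810, 0.4186), |rvec| = θ = 0.74995 rad = 42.969°
Rodrigues: sinθ=0.68160, 1−cosθ=0.26828; R = I + sinθ·[k]× + (1−cosθ)·[k]×²:
    [+0.75540 -0.44220 +0.48356]
    [+0.31870 +0.89274 +0.31850]
    [-0.57254 -0.08649 +0.81531]
t = (-0.4949, 0.0635, 1.3819) m
M0: Pc = R·M0+t = (-0.57514, +0.10196, +1.41447); u = 418.8·(-0.57514)/1.41447 + 339.7 = 169.4108, v = 783.0·(+0.10196)/1.41447 + 232.4 = 288.8418
M1: Pc = R·M1+t = (-0.47392, +0.14467, +1.33775); u = 418.8·(-0.47392)/1.33775 + 339.7 = 191.3342, v = 783.0·(+0.14467)/1.33775 + 232.4 = 317.0753
M2: Pc = R·M2+t = (-0.41466, +0.02504, +1.34933); u = 418.8·(-0.41466)/1.34933 + 339.7 = 210.9995, v = 783.0·(+0.02504)/1.34933 + 232.4 = 246.9302
M3: Pc = R·M3+t = (-0.51588, -0.01767, +1.42605); u = 418.8·(-0.51588)/1.42605 + 339.7 = 188.1963, v = 783.0·(-0.01767)/1.42605 + 232.4 = 222.6998

c0=(169.41, 288.84) c1=(191.33, 317.08) c2=(211.00, 246.93) c3=(188.20, 222.70)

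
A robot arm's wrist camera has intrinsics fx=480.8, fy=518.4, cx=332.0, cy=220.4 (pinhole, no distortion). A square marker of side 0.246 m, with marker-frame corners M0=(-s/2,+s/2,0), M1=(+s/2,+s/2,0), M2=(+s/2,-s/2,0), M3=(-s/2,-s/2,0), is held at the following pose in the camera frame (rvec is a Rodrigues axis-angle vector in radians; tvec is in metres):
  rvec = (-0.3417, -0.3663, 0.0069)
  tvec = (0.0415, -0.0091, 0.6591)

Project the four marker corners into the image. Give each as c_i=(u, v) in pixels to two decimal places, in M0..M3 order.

Intrinsics K: fx=480.8, fy=518.4, cx=332.0, cy=220.4
Marker side s = 0.246 m; corners in marker frame (Z=0):
  M0 = (-0.1230, +0.1230, 0)
  M1 = (+0.1230, +0.1230, 0)
  M2 = (+0.1230, -0.1230, 0)
  M3 = (-0.1230, -0.1230, 0)
rvec = (-0.3417, -0.3663, 0.0069), |rvec| = θ = 0.50098 rad = 28.704°
Rodrigues: sinθ=0.48029, 1−cosθ=0.12289; R = I + sinθ·[k]× + (1−cosθ)·[k]×²:
    [+0.93428 +0.05467 -0.35232]
    [+0.06790 +0.94281 +0.32635]
    [+0.35001 -0.32882 +0.87714]
t = (0.0415, -0.0091, 0.6591) m
M0: Pc = R·M0+t = (-0.06669, +0.09851, +0.57560); u = 480.8·(-0.06669)/0.57560 + 332.0 = 276.2922, v = 518.4·(+0.09851)/0.57560 + 220.4 = 309.1235
M1: Pc = R·M1+t = (+0.16314, +0.11522, +0.66171); u = 480.8·(+0.16314)/0.66171 + 332.0 = 450.5391, v = 518.4·(+0.11522)/0.66171 + 220.4 = 310.6643
M2: Pc = R·M2+t = (+0.14969, -0.11671, +0.74260); u = 480.8·(+0.14969)/0.74260 + 332.0 = 428.9193, v = 518.4·(-0.11671)/0.74260 + 220.4 = 138.9232
M3: Pc = R·M3+t = (-0.08014, -0.13342, +0.65649); u = 480.8·(-0.08014)/0.65649 + 332.0 = 273.3068, v = 518.4·(-0.13342)/0.65649 + 220.4 = 115.0473

c0=(276.29, 309.12) c1=(450.54, 310.66) c2=(428.92, 138.92) c3=(273.31, 115.05)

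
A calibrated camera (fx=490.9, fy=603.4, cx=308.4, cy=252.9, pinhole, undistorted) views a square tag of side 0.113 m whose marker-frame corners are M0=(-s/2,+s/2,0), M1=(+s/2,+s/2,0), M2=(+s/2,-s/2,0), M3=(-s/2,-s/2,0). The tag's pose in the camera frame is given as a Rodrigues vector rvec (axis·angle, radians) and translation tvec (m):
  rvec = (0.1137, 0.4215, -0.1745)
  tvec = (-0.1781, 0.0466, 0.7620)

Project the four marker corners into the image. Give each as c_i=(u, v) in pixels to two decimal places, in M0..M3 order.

Intrinsics K: fx=490.9, fy=603.4, cx=308.4, cy=252.9
Marker side s = 0.113 m; corners in marker frame (Z=0):
  M0 = (-0.0565, +0.0565, 0)
  M1 = (+0.0565, +0.0565, 0)
  M2 = (+0.0565, -0.0565, 0)
  M3 = (-0.0565, -0.0565, 0)
rvec = (0.1137, 0.4215, -0.1745), |rvec| = θ = 0.47015 rad = 26.938°
Rodrigues: sinθ=0.45302, 1−cosθ=0.10850; R = I + sinθ·[k]× + (1−cosθ)·[k]×²:
    [+0.89785 +0.19167 +0.39640]
    [-0.14462 +0.97871 -0.14566]
    [-0.41588 +0.07345 +0.90645]
t = (-0.1781, 0.0466, 0.7620) m
M0: Pc = R·M0+t = (-0.21800, +0.11007, +0.78965); u = 490.9·(-0.21800)/0.78965 + 308.4 = 172.8765, v = 603.4·(+0.11007)/0.78965 + 252.9 = 337.0071
M1: Pc = R·M1+t = (-0.11654, +0.09373, +0.74265); u = 490.9·(-0.11654)/0.74265 + 308.4 = 231.3644, v = 603.4·(+0.09373)/0.74265 + 252.9 = 329.0517
M2: Pc = R·M2+t = (-0.13820, -0.01687, +0.73435); u = 490.9·(-0.13820)/0.73435 + 308.4 = 216.0155, v = 603.4·(-0.01687)/0.73435 + 252.9 = 239.0401
M3: Pc = R·M3+t = (-0.23966, -0.00053, +0.78135); u = 490.9·(-0.23966)/0.78135 + 308.4 = 157.8295, v = 603.4·(-0.00053)/0.78135 + 252.9 = 252.4937

c0=(172.88, 337.01) c1=(231.36, 329.05) c2=(216.02, 239.04) c3=(157.83, 252.49)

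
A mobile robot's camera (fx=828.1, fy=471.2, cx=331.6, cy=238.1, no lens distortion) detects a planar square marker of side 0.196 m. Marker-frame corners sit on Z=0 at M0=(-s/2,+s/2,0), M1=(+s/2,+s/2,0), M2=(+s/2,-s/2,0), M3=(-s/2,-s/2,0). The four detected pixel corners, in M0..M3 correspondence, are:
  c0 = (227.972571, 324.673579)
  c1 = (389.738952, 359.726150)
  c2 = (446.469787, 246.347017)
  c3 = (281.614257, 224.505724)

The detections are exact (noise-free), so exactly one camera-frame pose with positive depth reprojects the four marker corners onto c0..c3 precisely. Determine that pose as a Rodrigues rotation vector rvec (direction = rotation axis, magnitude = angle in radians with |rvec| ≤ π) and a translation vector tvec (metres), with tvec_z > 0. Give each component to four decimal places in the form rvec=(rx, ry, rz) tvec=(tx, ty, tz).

rvec=(-0.1639, 0.5140, 0.2589) tvec=(0.0003, 0.0876, 0.8370)

Intrinsics K: fx=828.1, fy=471.2, cx=331.6, cy=238.1
Marker side s = 0.196 m; corners in marker frame (Z=0):
  M0 = (-0.0980, +0.0980, 0)
  M1 = (+0.0980, +0.0980, 0)
  M2 = (+0.0980, -0.0980, 0)
  M3 = (-0.0980, -0.0980, 0)
Detected image corners:
  c0 = (227.972571, 324.673579) px
  c1 = (389.738952, 359.726150) px
  c2 = (446.469787, 246.347017) px
  c3 = (281.614257, 224.505724) px
Planar DLT: solve 8×8 A·h = b for H (H[2,2]=1):
  H  [+630.51311 -317.15342 +331.91547]
  H  [-29.29371 +511.82066 +287.41228]
  H  [-0.60273 -0.10717 +1.00000]
B = K⁻¹H; ‖b₁‖=1.194803, ‖b₂‖=1.194803; λ = 2/(‖b₁‖+‖b₂‖) = 0.836958, sign → tz>0 ⇒ λ=+0.836958
r₁ = λ·B[:,0] = (+0.83926,+0.20288,-0.50446); r₂ = λ·B[:,1] = (-0.28463,+0.95443,-0.08969)
r₃ = r₁×r₂ = (+0.46328,+0.21886,+0.85876); SVD([r₁ r₂ r₃]) → R = UVᵀ:
  R  [+0.83926 -0.28463 +0.46328]
  R  [+0.20288 +0.95443 +0.21886]
  R  [-0.50446 -0.08969 +0.85876]
t = (+0.00032, +0.08759, +0.83696) m
tr R = 2.652456; θ = arccos((tr R − 1)/2) = 0.598417 rad = 34.287°
axis k = ((R−Rᵀ)₃₂, (R−Rᵀ)₁₃, (R−Rᵀ)₂₁) / (2 sinθ) = (-0.273865, +0.858937, +0.432694)
rvec = θ·k = (-0.163886, +0.514003, +0.258932)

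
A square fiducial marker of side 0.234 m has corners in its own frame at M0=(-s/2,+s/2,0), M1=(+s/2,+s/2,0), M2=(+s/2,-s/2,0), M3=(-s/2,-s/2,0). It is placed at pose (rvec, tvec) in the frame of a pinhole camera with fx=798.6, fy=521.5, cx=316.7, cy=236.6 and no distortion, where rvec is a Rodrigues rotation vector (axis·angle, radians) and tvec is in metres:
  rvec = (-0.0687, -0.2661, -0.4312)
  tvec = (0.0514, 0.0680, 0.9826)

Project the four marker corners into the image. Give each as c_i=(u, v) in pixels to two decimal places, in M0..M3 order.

Intrinsics K: fx=798.6, fy=521.5, cx=316.7, cy=236.6
Marker side s = 0.234 m; corners in marker frame (Z=0):
  M0 = (-0.1170, +0.1170, 0)
  M1 = (+0.1170, +0.1170, 0)
  M2 = (+0.1170, -0.1170, 0)
  M3 = (-0.1170, -0.1170, 0)
rvec = (-0.0687, -0.2661, -0.4312), |rvec| = θ = 0.51133 rad = 29.297°
Rodrigues: sinθ=0.48934, 1−cosθ=0.12791; R = I + sinθ·[k]× + (1−cosθ)·[k]×²:
    [+0.87440 +0.42160 -0.24016]
    [-0.40371 +0.90673 +0.12188]
    [+0.26915 -0.00961 +0.96305]
t = (0.0514, 0.0680, 0.9826) m
M0: Pc = R·M0+t = (-0.00158, +0.22132, +0.94999); u = 798.6·(-0.00158)/0.94999 + 316.7 = 315.3733, v = 521.5·(+0.22132)/0.94999 + 236.6 = 358.0959
M1: Pc = R·M1+t = (+0.20303, +0.12685, +1.01297); u = 798.6·(+0.20303)/1.01297 + 316.7 = 476.7659, v = 521.5·(+0.12685)/1.01297 + 236.6 = 301.9074
M2: Pc = R·M2+t = (+0.10438, -0.08532, +1.01521); u = 798.6·(+0.10438)/1.01521 + 316.7 = 398.8071, v = 521.5·(-0.08532)/1.01521 + 236.6 = 192.7715
M3: Pc = R·M3+t = (-0.10023, +0.00915, +0.95223); u = 798.6·(-0.10023)/0.95223 + 316.7 = 232.6397, v = 521.5·(+0.00915)/0.95223 + 236.6 = 241.6091

c0=(315.37, 358.10) c1=(476.77, 301.91) c2=(398.81, 192.77) c3=(232.64, 241.61)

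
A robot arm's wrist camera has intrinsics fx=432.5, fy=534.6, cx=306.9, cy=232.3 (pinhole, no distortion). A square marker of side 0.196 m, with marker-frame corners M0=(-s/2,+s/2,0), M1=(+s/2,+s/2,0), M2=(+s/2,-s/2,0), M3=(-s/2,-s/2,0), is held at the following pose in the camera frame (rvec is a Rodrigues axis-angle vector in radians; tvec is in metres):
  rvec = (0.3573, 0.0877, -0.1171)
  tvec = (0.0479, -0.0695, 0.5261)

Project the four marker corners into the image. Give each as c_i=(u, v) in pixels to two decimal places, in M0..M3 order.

Intrinsics K: fx=432.5, fy=534.6, cx=306.9, cy=232.3
Marker side s = 0.196 m; corners in marker frame (Z=0):
  M0 = (-0.0980, +0.0980, 0)
  M1 = (+0.0980, +0.0980, 0)
  M2 = (+0.0980, -0.0980, 0)
  M3 = (-0.0980, -0.0980, 0)
rvec = (0.3573, 0.0877, -0.1171), |rvec| = θ = 0.38609 rad = 22.121°
Rodrigues: sinθ=0.37657, 1−cosθ=0.07361; R = I + sinθ·[k]× + (1−cosθ)·[k]×²:
    [+0.98943 +0.12969 +0.06488]
    [-0.09874 +0.93019 -0.35356]
    [-0.10620 +0.34342 +0.93316]
t = (0.0479, -0.0695, 0.5261) m
M0: Pc = R·M0+t = (-0.03635, +0.03133, +0.57016); u = 432.5·(-0.03635)/0.57016 + 306.9 = 279.3228, v = 534.6·(+0.03133)/0.57016 + 232.3 = 261.6802
M1: Pc = R·M1+t = (+0.15757, +0.01198, +0.54935); u = 432.5·(+0.15757)/0.54935 + 306.9 = 430.9572, v = 534.6·(+0.01198)/0.54935 + 232.3 = 243.9602
M2: Pc = R·M2+t = (+0.13215, -0.17033, +0.48204); u = 432.5·(+0.13215)/0.48204 + 306.9 = 425.4738, v = 534.6·(-0.17033)/0.48204 + 232.3 = 43.3918
M3: Pc = R·M3+t = (-0.06177, -0.15098, +0.50285); u = 432.5·(-0.06177)/0.50285 + 306.9 = 253.7691, v = 534.6·(-0.15098)/0.50285 + 232.3 = 71.7859

c0=(279.32, 261.68) c1=(430.96, 243.96) c2=(425.47, 43.39) c3=(253.77, 71.79)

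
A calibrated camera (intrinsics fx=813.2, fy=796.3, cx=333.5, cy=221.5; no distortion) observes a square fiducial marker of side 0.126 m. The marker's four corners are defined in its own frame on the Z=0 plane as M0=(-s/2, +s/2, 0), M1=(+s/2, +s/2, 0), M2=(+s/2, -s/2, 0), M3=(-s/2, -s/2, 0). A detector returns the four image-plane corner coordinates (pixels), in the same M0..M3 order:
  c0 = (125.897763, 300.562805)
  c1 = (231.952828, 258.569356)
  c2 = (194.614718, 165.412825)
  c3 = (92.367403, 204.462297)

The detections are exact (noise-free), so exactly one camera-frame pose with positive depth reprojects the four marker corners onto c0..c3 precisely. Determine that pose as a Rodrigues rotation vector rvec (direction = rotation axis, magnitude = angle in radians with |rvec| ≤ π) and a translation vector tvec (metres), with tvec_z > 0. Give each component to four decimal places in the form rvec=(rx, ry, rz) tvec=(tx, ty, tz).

Intrinsics K: fx=813.2, fy=796.3, cx=333.5, cy=221.5
Marker side s = 0.126 m; corners in marker frame (Z=0):
  M0 = (-0.0630, +0.0630, 0)
  M1 = (+0.0630, +0.0630, 0)
  M2 = (+0.0630, -0.0630, 0)
  M3 = (-0.0630, -0.0630, 0)
Detected image corners:
  c0 = (125.897763, 300.562805) px
  c1 = (231.952828, 258.569356) px
  c2 = (194.614718, 165.412825) px
  c3 = (92.367403, 204.462297) px
Planar DLT: solve 8×8 A·h = b for H (H[2,2]=1):
  H  [+843.54543 +228.67822 +161.19490]
  H  [-296.49276 +675.09180 +231.14168]
  H  [+0.10706 -0.32658 +1.00000]
B = K⁻¹H; ‖b₁‖=1.077043, ‖b₂‖=1.077043; λ = 2/(‖b₁‖+‖b₂‖) = 0.928468, sign → tz>0 ⇒ λ=+0.928468
r₁ = λ·B[:,0] = (+0.92235,-0.37335,+0.09941); r₂ = λ·B[:,1] = (+0.38545,+0.87149,-0.30322)
r₃ = r₁×r₂ = (+0.02658,+0.31799,+0.94772); SVD([r₁ r₂ r₃]) → R = UVᵀ:
  R  [+0.92235 +0.38545 +0.02658]
  R  [-0.37335 +0.87149 +0.31799]
  R  [+0.09941 -0.30322 +0.94772]
t = (-0.19673, +0.01124, +0.92847) m
tr R = 2.741555; θ = arccos((tr R − 1)/2) = 0.514015 rad = 29.451°
axis k = ((R−Rᵀ)₃₂, (R−Rᵀ)₁₃, (R−Rᵀ)₂₁) / (2 sinθ) = (-0.631727, -0.074059, -0.771645)
rvec = θ·k = (-0.324717, -0.038068, -0.396637)

rvec=(-0.3247, -0.0381, -0.3966) tvec=(-0.1967, 0.0112, 0.9285)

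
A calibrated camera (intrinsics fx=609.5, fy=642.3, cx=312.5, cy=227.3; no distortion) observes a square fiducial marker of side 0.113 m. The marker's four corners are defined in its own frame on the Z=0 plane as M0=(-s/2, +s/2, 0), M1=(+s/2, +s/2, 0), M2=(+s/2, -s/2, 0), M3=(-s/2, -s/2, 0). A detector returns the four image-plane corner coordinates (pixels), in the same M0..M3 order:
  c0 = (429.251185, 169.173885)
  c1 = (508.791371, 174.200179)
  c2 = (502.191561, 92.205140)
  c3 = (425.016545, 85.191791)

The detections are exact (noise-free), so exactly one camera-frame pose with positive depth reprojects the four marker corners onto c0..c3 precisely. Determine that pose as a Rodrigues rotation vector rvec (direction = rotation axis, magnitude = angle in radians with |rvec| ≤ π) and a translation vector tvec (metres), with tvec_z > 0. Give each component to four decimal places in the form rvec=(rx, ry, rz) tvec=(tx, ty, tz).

Intrinsics K: fx=609.5, fy=642.3, cx=312.5, cy=227.3
Marker side s = 0.113 m; corners in marker frame (Z=0):
  M0 = (-0.0565, +0.0565, 0)
  M1 = (+0.0565, +0.0565, 0)
  M2 = (+0.0565, -0.0565, 0)
  M3 = (-0.0565, -0.0565, 0)
Detected image corners:
  c0 = (429.251185, 169.173885) px
  c1 = (508.791371, 174.200179) px
  c2 = (502.191561, 92.205140) px
  c3 = (425.016545, 85.191791) px
Planar DLT: solve 8×8 A·h = b for H (H[2,2]=1):
  H  [+801.64916 -83.97618 +466.78384]
  H  [+83.67454 +697.42774 +129.56837]
  H  [+0.23243 -0.28319 +1.00000]
B = K⁻¹H; ‖b₁‖=1.219406, ‖b₂‖=1.219406; λ = 2/(‖b₁‖+‖b₂‖) = 0.820072, sign → tz>0 ⇒ λ=+0.820072
r₁ = λ·B[:,0] = (+0.98088,+0.03938,+0.19061); r₂ = λ·B[:,1] = (+0.00608,+0.97264,-0.23223)
r₃ = r₁×r₂ = (-0.19454,+0.22895,+0.95380); SVD([r₁ r₂ r₃]) → R = UVᵀ:
  R  [+0.98088 +0.00608 -0.19454]
  R  [+0.03938 +0.97264 +0.22895]
  R  [+0.19061 -0.23223 +0.95380]
t = (+0.20759, -0.12478, +0.82007) m
tr R = 2.907317; θ = arccos((tr R − 1)/2) = 0.305628 rad = 17.511°
axis k = ((R−Rᵀ)₃₂, (R−Rᵀ)₁₃, (R−Rᵀ)₂₁) / (2 sinθ) = (-0.766363, -0.640020, +0.055332)
rvec = θ·k = (-0.234222, -0.195608, +0.016911)

rvec=(-0.2342, -0.1956, 0.0169) tvec=(0.2076, -0.1248, 0.8201)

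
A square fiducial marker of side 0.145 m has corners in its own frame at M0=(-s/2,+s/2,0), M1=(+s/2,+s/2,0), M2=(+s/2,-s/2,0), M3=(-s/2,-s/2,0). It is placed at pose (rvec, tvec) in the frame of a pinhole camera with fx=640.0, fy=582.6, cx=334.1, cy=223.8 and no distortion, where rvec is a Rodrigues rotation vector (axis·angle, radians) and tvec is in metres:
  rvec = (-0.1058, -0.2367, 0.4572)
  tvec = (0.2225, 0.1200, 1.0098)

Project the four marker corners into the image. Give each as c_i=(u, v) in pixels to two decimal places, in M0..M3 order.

c0=(417.77, 313.90) c1=(495.07, 348.69) c2=(529.61, 273.21) c3=(455.03, 236.98)

Intrinsics K: fx=640.0, fy=582.6, cx=334.1, cy=223.8
Marker side s = 0.145 m; corners in marker frame (Z=0):
  M0 = (-0.0725, +0.0725, 0)
  M1 = (+0.0725, +0.0725, 0)
  M2 = (+0.0725, -0.0725, 0)
  M3 = (-0.0725, -0.0725, 0)
rvec = (-0.1058, -0.2367, 0.4572), |rvec| = θ = 0.52560 rad = 30.114°
Rodrigues: sinθ=0.50173, 1−cosθ=0.13498; R = I + sinθ·[k]× + (1−cosθ)·[k]×²:
    [+0.87049 -0.42420 -0.24959]
    [+0.44867 +0.89240 +0.04812]
    [+0.20232 -0.15387 +0.96716]
t = (0.2225, 0.1200, 1.0098) m
M0: Pc = R·M0+t = (+0.12863, +0.15217, +0.98398); u = 640.0·(+0.12863)/0.98398 + 334.1 = 417.7667, v = 582.6·(+0.15217)/0.98398 + 223.8 = 313.8980
M1: Pc = R·M1+t = (+0.25486, +0.21723, +1.01331); u = 640.0·(+0.25486)/1.01331 + 334.1 = 495.0651, v = 582.6·(+0.21723)/1.01331 + 223.8 = 348.6943
M2: Pc = R·M2+t = (+0.31637, +0.08783, +1.03562); u = 640.0·(+0.31637)/1.03562 + 334.1 = 529.6092, v = 582.6·(+0.08783)/1.03562 + 223.8 = 273.2096
M3: Pc = R·M3+t = (+0.19014, +0.02277, +1.00629); u = 640.0·(+0.19014)/1.00629 + 334.1 = 455.0317, v = 582.6·(+0.02277)/1.00629 + 223.8 = 236.9842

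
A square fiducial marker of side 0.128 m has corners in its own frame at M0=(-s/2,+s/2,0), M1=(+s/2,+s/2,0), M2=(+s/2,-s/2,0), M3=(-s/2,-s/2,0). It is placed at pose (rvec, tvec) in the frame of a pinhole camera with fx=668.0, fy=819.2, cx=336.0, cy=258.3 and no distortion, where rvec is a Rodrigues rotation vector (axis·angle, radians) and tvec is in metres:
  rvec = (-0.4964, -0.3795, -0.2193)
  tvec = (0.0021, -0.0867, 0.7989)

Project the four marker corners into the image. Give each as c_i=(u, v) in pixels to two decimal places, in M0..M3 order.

c0=(302.75, 231.33) c1=(402.15, 218.25) c2=(368.41, 115.15) c3=(273.52, 120.67)

Intrinsics K: fx=668.0, fy=819.2, cx=336.0, cy=258.3
Marker side s = 0.128 m; corners in marker frame (Z=0):
  M0 = (-0.0640, +0.0640, 0)
  M1 = (+0.0640, +0.0640, 0)
  M2 = (+0.0640, -0.0640, 0)
  M3 = (-0.0640, -0.0640, 0)
rvec = (-0.4964, -0.3795, -0.2193), |rvec| = θ = 0.66221 rad = 37.942°
Rodrigues: sinθ=0.61486, 1−cosθ=0.21137; R = I + sinθ·[k]× + (1−cosθ)·[k]×²:
    [+0.90740 +0.29442 -0.29990]
    [-0.11282 +0.85805 +0.50102]
    [+0.40484 -0.42079 +0.81181]
t = (0.0021, -0.0867, 0.7989) m
M0: Pc = R·M0+t = (-0.03713, -0.02456, +0.74606); u = 668.0·(-0.03713)/0.74606 + 336.0 = 302.7540, v = 819.2·(-0.02456)/0.74606 + 258.3 = 231.3275
M1: Pc = R·M1+t = (+0.07902, -0.03901, +0.79788); u = 668.0·(+0.07902)/0.79788 + 336.0 = 402.1543, v = 819.2·(-0.03901)/0.79788 + 258.3 = 218.2524
M2: Pc = R·M2+t = (+0.04133, -0.14884, +0.85174); u = 668.0·(+0.04133)/0.85174 + 336.0 = 368.4149, v = 819.2·(-0.14884)/0.85174 + 258.3 = 115.1505
M3: Pc = R·M3+t = (-0.07482, -0.13439, +0.79992); u = 668.0·(-0.07482)/0.79992 + 336.0 = 273.5220, v = 819.2·(-0.13439)/0.79992 + 258.3 = 120.6662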